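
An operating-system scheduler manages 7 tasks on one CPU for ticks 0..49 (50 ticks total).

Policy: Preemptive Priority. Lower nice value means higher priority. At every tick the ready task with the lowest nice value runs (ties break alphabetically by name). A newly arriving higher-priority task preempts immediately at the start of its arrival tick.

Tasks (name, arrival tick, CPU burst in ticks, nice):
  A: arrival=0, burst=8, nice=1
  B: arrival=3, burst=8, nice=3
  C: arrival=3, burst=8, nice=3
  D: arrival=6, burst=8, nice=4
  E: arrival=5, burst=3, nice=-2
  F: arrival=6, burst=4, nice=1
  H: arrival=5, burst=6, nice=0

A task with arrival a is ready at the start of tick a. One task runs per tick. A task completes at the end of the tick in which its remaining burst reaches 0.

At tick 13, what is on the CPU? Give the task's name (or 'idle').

t=0: ready={A} → run A
t=1: ready={A} → run A
t=2: ready={A} → run A
t=3: ready={A,B,C} → run A
t=4: ready={A,B,C} → run A
t=5: ready={A,B,C,E,H} → run E
t=6: ready={A,B,C,D,E,F,H} → run E
t=7: ready={A,B,C,D,E,F,H} → run E
t=8: ready={A,B,C,D,F,H} → run H
t=9: ready={A,B,C,D,F,H} → run H
t=10: ready={A,B,C,D,F,H} → run H
t=11: ready={A,B,C,D,F,H} → run H
t=12: ready={A,B,C,D,F,H} → run H
t=13: ready={A,B,C,D,F,H} → run H
t=14: ready={A,B,C,D,F} → run A
t=15: ready={A,B,C,D,F} → run A
t=16: ready={A,B,C,D,F} → run A
t=17: ready={B,C,D,F} → run F
t=18: ready={B,C,D,F} → run F
t=19: ready={B,C,D,F} → run F
t=20: ready={B,C,D,F} → run F
t=21: ready={B,C,D} → run B
t=22: ready={B,C,D} → run B
t=23: ready={B,C,D} → run B
t=24: ready={B,C,D} → run B
t=25: ready={B,C,D} → run B
t=26: ready={B,C,D} → run B
t=27: ready={B,C,D} → run B
t=28: ready={B,C,D} → run B
t=29: ready={C,D} → run C
t=30: ready={C,D} → run C
t=31: ready={C,D} → run C
t=32: ready={C,D} → run C
t=33: ready={C,D} → run C
t=34: ready={C,D} → run C
t=35: ready={C,D} → run C
t=36: ready={C,D} → run C
t=37: ready={D} → run D
t=38: ready={D} → run D
t=39: ready={D} → run D
t=40: ready={D} → run D
t=41: ready={D} → run D
t=42: ready={D} → run D
t=43: ready={D} → run D
t=44: ready={D} → run D
t=45: (idle)
t=46: (idle)
t=47: (idle)
t=48: (idle)
t=49: (idle)

running at tick 13 = H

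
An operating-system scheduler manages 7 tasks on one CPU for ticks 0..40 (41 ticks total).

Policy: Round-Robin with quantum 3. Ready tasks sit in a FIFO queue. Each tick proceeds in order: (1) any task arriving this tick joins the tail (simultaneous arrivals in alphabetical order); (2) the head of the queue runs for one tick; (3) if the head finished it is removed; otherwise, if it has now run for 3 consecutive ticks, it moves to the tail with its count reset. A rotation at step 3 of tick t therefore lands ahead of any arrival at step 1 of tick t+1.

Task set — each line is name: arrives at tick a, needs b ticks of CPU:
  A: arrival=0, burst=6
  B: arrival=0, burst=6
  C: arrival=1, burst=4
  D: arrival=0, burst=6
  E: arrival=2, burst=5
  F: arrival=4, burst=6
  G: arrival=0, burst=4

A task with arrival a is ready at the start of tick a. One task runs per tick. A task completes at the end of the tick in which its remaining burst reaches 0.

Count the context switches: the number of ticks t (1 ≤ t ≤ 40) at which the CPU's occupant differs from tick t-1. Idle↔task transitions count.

t=0: queue=[A,B,D,G] q_used=0 → run A
t=1: queue=[A,B,D,G,C] q_used=1 → run A
t=2: queue=[A,B,D,G,C,E] q_used=2 → run A
t=3: queue=[B,D,G,C,E,A] q_used=0 → run B
t=4: queue=[B,D,G,C,E,A,F] q_used=1 → run B
t=5: queue=[B,D,G,C,E,A,F] q_used=2 → run B
t=6: queue=[D,G,C,E,A,F,B] q_used=0 → run D
t=7: queue=[D,G,C,E,A,F,B] q_used=1 → run D
t=8: queue=[D,G,C,E,A,F,B] q_used=2 → run D
t=9: queue=[G,C,E,A,F,B,D] q_used=0 → run G
t=10: queue=[G,C,E,A,F,B,D] q_used=1 → run G
t=11: queue=[G,C,E,A,F,B,D] q_used=2 → run G
t=12: queue=[C,E,A,F,B,D,G] q_used=0 → run C
t=13: queue=[C,E,A,F,B,D,G] q_used=1 → run C
t=14: queue=[C,E,A,F,B,D,G] q_used=2 → run C
t=15: queue=[E,A,F,B,D,G,C] q_used=0 → run E
t=16: queue=[E,A,F,B,D,G,C] q_used=1 → run E
t=17: queue=[E,A,F,B,D,G,C] q_used=2 → run E
t=18: queue=[A,F,B,D,G,C,E] q_used=0 → run A
t=19: queue=[A,F,B,D,G,C,E] q_used=1 → run A
t=20: queue=[A,F,B,D,G,C,E] q_used=2 → run A
t=21: queue=[F,B,D,G,C,E] q_used=0 → run F
t=22: queue=[F,B,D,G,C,E] q_used=1 → run F
t=23: queue=[F,B,D,G,C,E] q_used=2 → run F
t=24: queue=[B,D,G,C,E,F] q_used=0 → run B
t=25: queue=[B,D,G,C,E,F] q_used=1 → run B
t=26: queue=[B,D,G,C,E,F] q_used=2 → run B
t=27: queue=[D,G,C,E,F] q_used=0 → run D
t=28: queue=[D,G,C,E,F] q_used=1 → run D
t=29: queue=[D,G,C,E,F] q_used=2 → run D
t=30: queue=[G,C,E,F] q_used=0 → run G
t=31: queue=[C,E,F] q_used=0 → run C
t=32: queue=[E,F] q_used=0 → run E
t=33: queue=[E,F] q_used=1 → run E
t=34: queue=[F] q_used=0 → run F
t=35: queue=[F] q_used=1 → run F
t=36: queue=[F] q_used=2 → run F
t=37: (idle)
t=38: (idle)
t=39: (idle)
t=40: (idle)

context switches = 14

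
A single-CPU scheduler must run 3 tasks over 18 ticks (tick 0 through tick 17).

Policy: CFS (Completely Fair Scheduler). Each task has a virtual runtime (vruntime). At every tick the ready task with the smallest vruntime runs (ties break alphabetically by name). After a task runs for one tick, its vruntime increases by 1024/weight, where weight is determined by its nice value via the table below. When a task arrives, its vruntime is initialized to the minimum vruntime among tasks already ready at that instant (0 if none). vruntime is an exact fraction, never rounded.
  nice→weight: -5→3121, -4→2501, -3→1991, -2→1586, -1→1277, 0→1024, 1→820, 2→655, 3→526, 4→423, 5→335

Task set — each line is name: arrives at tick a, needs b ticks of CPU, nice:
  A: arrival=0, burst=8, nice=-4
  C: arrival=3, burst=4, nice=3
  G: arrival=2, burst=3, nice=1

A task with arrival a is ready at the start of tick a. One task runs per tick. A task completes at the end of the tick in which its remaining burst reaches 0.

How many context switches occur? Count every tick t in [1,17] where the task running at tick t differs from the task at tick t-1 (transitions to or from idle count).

t=0: vr[A=0] → run A
t=1: vr[A=1024/2501] → run A
t=2: vr[A=2048/2501 G=2048/2501] → run A
t=3: vr[A=3072/2501 C=2048/2501 G=2048/2501] → run C
t=4: vr[A=3072/2501 C=1819136/657763 G=2048/2501] → run G
t=5: vr[A=3072/2501 C=1819136/657763 G=25856/12505] → run A
t=6: vr[A=4096/2501 C=1819136/657763 G=25856/12505] → run A
t=7: vr[A=5120/2501 C=1819136/657763 G=25856/12505] → run A
t=8: vr[A=6144/2501 C=1819136/657763 G=25856/12505] → run G
t=9: vr[A=6144/2501 C=1819136/657763 G=41472/12505] → run A
t=10: vr[A=7168/2501 C=1819136/657763 G=41472/12505] → run C
t=11: vr[A=7168/2501 C=3099648/657763 G=41472/12505] → run A
t=12: vr[C=3099648/657763 G=41472/12505] → run G
t=13: vr[C=3099648/657763] → run C
t=14: vr[C=4380160/657763] → run C
t=15: (idle)
t=16: (idle)
t=17: (idle)

context switches = 10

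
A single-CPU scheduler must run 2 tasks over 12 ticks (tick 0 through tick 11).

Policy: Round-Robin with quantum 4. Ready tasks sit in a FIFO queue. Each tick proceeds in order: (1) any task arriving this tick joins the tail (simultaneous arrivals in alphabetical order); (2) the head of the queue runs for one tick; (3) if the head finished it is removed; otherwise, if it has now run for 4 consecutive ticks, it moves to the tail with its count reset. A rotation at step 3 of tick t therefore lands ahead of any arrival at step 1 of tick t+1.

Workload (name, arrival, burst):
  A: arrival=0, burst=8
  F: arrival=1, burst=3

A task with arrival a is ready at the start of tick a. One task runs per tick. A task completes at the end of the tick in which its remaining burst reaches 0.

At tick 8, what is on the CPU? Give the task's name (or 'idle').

running at tick 8 = A

t=0: queue=[A] q_used=0 → run A
t=1: queue=[A,F] q_used=1 → run A
t=2: queue=[A,F] q_used=2 → run A
t=3: queue=[A,F] q_used=3 → run A
t=4: queue=[F,A] q_used=0 → run F
t=5: queue=[F,A] q_used=1 → run F
t=6: queue=[F,A] q_used=2 → run F
t=7: queue=[A] q_used=0 → run A
t=8: queue=[A] q_used=1 → run A
t=9: queue=[A] q_used=2 → run A
t=10: queue=[A] q_used=3 → run A
t=11: (idle)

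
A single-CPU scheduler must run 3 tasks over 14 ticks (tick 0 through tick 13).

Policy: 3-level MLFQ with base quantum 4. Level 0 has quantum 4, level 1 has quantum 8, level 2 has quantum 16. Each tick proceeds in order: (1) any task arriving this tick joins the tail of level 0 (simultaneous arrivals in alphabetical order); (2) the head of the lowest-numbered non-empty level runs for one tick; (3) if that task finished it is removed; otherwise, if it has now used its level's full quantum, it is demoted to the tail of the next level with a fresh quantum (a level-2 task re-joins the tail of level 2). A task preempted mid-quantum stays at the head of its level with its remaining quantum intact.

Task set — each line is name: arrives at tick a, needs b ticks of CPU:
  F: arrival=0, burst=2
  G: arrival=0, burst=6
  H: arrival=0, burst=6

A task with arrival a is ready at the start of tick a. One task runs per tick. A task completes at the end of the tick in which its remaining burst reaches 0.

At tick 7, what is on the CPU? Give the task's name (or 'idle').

t=0: L0/L1/L2 = FGH/-/- → run F
t=1: L0/L1/L2 = FGH/-/- → run F
t=2: L0/L1/L2 = GH/-/- → run G
t=3: L0/L1/L2 = GH/-/- → run G
t=4: L0/L1/L2 = GH/-/- → run G
t=5: L0/L1/L2 = GH/-/- → run G
t=6: L0/L1/L2 = H/G/- → run H
t=7: L0/L1/L2 = H/G/- → run H
t=8: L0/L1/L2 = H/G/- → run H
t=9: L0/L1/L2 = H/G/- → run H
t=10: L0/L1/L2 = -/GH/- → run G
t=11: L0/L1/L2 = -/GH/- → run G
t=12: L0/L1/L2 = -/H/- → run H
t=13: L0/L1/L2 = -/H/- → run H

running at tick 7 = H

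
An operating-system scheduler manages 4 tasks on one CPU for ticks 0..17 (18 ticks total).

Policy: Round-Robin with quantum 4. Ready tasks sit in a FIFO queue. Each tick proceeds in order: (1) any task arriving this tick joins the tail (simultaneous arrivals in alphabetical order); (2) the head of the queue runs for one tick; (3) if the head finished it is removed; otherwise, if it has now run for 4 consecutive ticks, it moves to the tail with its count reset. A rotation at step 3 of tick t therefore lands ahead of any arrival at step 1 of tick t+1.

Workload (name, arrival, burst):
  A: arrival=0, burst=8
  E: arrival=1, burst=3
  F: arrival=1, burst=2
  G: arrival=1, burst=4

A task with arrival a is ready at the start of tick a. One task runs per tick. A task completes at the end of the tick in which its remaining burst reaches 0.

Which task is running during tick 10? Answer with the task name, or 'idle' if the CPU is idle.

running at tick 10 = G

t=0: queue=[A] q_used=0 → run A
t=1: queue=[A,E,F,G] q_used=1 → run A
t=2: queue=[A,E,F,G] q_used=2 → run A
t=3: queue=[A,E,F,G] q_used=3 → run A
t=4: queue=[E,F,G,A] q_used=0 → run E
t=5: queue=[E,F,G,A] q_used=1 → run E
t=6: queue=[E,F,G,A] q_used=2 → run E
t=7: queue=[F,G,A] q_used=0 → run F
t=8: queue=[F,G,A] q_used=1 → run F
t=9: queue=[G,A] q_used=0 → run G
t=10: queue=[G,A] q_used=1 → run G
t=11: queue=[G,A] q_used=2 → run G
t=12: queue=[G,A] q_used=3 → run G
t=13: queue=[A] q_used=0 → run A
t=14: queue=[A] q_used=1 → run A
t=15: queue=[A] q_used=2 → run A
t=16: queue=[A] q_used=3 → run A
t=17: (idle)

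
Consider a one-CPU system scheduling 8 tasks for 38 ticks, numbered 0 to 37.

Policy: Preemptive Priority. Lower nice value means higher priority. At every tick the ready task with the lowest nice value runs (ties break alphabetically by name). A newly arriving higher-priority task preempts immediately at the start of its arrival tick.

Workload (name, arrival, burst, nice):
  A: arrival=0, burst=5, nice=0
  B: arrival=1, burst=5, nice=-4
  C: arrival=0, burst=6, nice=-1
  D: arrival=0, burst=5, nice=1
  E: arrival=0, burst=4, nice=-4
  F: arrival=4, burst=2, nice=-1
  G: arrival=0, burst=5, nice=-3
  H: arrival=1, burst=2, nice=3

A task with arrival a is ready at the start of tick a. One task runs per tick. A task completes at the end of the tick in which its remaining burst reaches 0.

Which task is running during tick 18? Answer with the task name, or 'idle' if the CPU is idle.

t=0: ready={A,C,D,E,G} → run E
t=1: ready={A,B,C,D,E,G,H} → run B
t=2: ready={A,B,C,D,E,G,H} → run B
t=3: ready={A,B,C,D,E,G,H} → run B
t=4: ready={A,B,C,D,E,F,G,H} → run B
t=5: ready={A,B,C,D,E,F,G,H} → run B
t=6: ready={A,C,D,E,F,G,H} → run E
t=7: ready={A,C,D,E,F,G,H} → run E
t=8: ready={A,C,D,E,F,G,H} → run E
t=9: ready={A,C,D,F,G,H} → run G
t=10: ready={A,C,D,F,G,H} → run G
t=11: ready={A,C,D,F,G,H} → run G
t=12: ready={A,C,D,F,G,H} → run G
t=13: ready={A,C,D,F,G,H} → run G
t=14: ready={A,C,D,F,H} → run C
t=15: ready={A,C,D,F,H} → run C
t=16: ready={A,C,D,F,H} → run C
t=17: ready={A,C,D,F,H} → run C
t=18: ready={A,C,D,F,H} → run C
t=19: ready={A,C,D,F,H} → run C
t=20: ready={A,D,F,H} → run F
t=21: ready={A,D,F,H} → run F
t=22: ready={A,D,H} → run A
t=23: ready={A,D,H} → run A
t=24: ready={A,D,H} → run A
t=25: ready={A,D,H} → run A
t=26: ready={A,D,H} → run A
t=27: ready={D,H} → run D
t=28: ready={D,H} → run D
t=29: ready={D,H} → run D
t=30: ready={D,H} → run D
t=31: ready={D,H} → run D
t=32: ready={H} → run H
t=33: ready={H} → run H
t=34: (idle)
t=35: (idle)
t=36: (idle)
t=37: (idle)

running at tick 18 = C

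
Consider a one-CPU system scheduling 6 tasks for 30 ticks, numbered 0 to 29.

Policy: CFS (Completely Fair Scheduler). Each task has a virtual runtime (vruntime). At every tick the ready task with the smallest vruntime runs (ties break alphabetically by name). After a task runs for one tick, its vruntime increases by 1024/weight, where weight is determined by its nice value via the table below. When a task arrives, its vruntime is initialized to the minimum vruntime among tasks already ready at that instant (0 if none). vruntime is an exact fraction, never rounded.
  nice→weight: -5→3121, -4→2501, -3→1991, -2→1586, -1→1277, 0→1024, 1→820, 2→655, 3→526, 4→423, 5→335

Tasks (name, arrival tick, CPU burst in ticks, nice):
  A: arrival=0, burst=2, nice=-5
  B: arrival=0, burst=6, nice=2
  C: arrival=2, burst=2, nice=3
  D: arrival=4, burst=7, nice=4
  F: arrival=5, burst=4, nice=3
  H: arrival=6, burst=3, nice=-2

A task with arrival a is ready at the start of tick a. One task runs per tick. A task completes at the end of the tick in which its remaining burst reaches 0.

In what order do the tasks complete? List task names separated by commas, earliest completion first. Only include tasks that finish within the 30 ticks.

t=0: vr[A=0 B=0] → run A
t=1: vr[A=1024/3121 B=0] → run B
t=2: vr[A=1024/3121 B=1024/655 C=1024/3121] → run A
t=3: vr[B=1024/655 C=1024/3121] → run C
t=4: vr[B=1024/655 C=1867264/820823 D=1024/655] → run B
t=5: vr[B=2048/655 C=1867264/820823 D=1024/655 F=1024/655] → run D
t=6: vr[B=2048/655 C=1867264/820823 D=1103872/277065 F=1024/655 H=1024/655] → run F
t=7: vr[B=2048/655 C=1867264/820823 D=1103872/277065 F=604672/172265 H=1024/655] → run H
t=8: vr[B=2048/655 C=1867264/820823 D=1103872/277065 F=604672/172265 H=1147392/519415] → run H
t=9: vr[B=2048/655 C=1867264/820823 D=1103872/277065 F=604672/172265 H=1482752/519415] → run C
t=10: vr[B=2048/655 D=1103872/277065 F=604672/172265 H=1482752/519415] → run H
t=11: vr[B=2048/655 D=1103872/277065 F=604672/172265] → run B
t=12: vr[B=3072/655 D=1103872/277065 F=604672/172265] → run F
t=13: vr[B=3072/655 D=1103872/277065 F=940032/172265] → run D
t=14: vr[B=3072/655 D=1774592/277065 F=940032/172265] → run B
t=15: vr[B=4096/655 D=1774592/277065 F=940032/172265] → run F
t=16: vr[B=4096/655 D=1774592/277065 F=1275392/172265] → run B
t=17: vr[B=1024/131 D=1774592/277065 F=1275392/172265] → run D
t=18: vr[B=1024/131 D=815104/92355 F=1275392/172265] → run F
t=19: vr[B=1024/131 D=815104/92355] → run B
t=20: vr[D=815104/92355] → run D
t=21: vr[D=3116032/277065] → run D
t=22: vr[D=3786752/277065] → run D
t=23: vr[D=1485824/92355] → run D
t=24: (idle)
t=25: (idle)
t=26: (idle)
t=27: (idle)
t=28: (idle)
t=29: (idle)

completion order = A, C, H, F, B, D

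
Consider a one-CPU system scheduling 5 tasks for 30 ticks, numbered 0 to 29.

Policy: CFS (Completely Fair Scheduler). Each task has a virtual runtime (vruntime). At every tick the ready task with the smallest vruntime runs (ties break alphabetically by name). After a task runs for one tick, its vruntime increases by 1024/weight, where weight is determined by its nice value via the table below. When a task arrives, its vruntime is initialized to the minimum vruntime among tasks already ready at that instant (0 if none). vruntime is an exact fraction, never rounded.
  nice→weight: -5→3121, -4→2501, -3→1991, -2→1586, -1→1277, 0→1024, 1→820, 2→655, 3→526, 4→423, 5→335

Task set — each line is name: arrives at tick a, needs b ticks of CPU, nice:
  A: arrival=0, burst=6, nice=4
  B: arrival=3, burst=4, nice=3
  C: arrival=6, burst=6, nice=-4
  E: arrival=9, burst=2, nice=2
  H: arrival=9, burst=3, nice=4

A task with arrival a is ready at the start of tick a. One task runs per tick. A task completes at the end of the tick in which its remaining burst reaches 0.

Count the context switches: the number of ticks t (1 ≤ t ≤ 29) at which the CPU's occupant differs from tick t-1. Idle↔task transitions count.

context switches = 14

t=0: vr[A=0] → run A
t=1: vr[A=1024/423] → run A
t=2: vr[A=2048/423] → run A
t=3: vr[A=1024/141 B=1024/141] → run A
t=4: vr[A=4096/423 B=1024/141] → run B
t=5: vr[A=4096/423 B=341504/37083] → run B
t=6: vr[A=4096/423 B=413696/37083 C=4096/423] → run A
t=7: vr[A=5120/423 B=413696/37083 C=4096/423] → run C
t=8: vr[A=5120/423 B=413696/37083 C=10677248/1057923] → run C
t=9: vr[A=5120/423 B=413696/37083 C=11110400/1057923 E=11110400/1057923 H=11110400/1057923] → run C
t=10: vr[A=5120/423 B=413696/37083 C=11543552/1057923 E=11110400/1057923 H=11110400/1057923] → run E
t=11: vr[A=5120/423 B=413696/37083 C=11543552/1057923 E=8360625152/692939565 H=11110400/1057923] → run H
t=12: vr[A=5120/423 B=413696/37083 C=11543552/1057923 E=8360625152/692939565 H=13671424/1057923] → run C
t=13: vr[A=5120/423 B=413696/37083 C=11976704/1057923 E=8360625152/692939565 H=13671424/1057923] → run B
t=14: vr[A=5120/423 B=485888/37083 C=11976704/1057923 E=8360625152/692939565 H=13671424/1057923] → run C
t=15: vr[A=5120/423 B=485888/37083 C=12409856/1057923 E=8360625152/692939565 H=13671424/1057923] → run C
t=16: vr[A=5120/423 B=485888/37083 E=8360625152/692939565 H=13671424/1057923] → run E
t=17: vr[A=5120/423 B=485888/37083 H=13671424/1057923] → run A
t=18: vr[B=485888/37083 H=13671424/1057923] → run H
t=19: vr[B=485888/37083 H=5410816/352641] → run B
t=20: vr[H=5410816/352641] → run H
t=21: (idle)
t=22: (idle)
t=23: (idle)
t=24: (idle)
t=25: (idle)
t=26: (idle)
t=27: (idle)
t=28: (idle)
t=29: (idle)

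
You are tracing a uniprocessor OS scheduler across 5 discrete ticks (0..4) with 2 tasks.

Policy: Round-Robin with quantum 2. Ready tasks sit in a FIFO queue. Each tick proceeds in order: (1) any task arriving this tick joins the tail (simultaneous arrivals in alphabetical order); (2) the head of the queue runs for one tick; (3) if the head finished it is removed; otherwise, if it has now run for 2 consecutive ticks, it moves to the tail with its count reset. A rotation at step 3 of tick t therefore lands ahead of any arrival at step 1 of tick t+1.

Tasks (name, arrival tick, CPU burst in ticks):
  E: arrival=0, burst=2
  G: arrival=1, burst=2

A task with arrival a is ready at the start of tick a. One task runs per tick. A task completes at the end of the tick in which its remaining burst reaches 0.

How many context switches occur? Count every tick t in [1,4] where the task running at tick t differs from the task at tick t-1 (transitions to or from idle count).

context switches = 2

t=0: queue=[E] q_used=0 → run E
t=1: queue=[E,G] q_used=1 → run E
t=2: queue=[G] q_used=0 → run G
t=3: queue=[G] q_used=1 → run G
t=4: (idle)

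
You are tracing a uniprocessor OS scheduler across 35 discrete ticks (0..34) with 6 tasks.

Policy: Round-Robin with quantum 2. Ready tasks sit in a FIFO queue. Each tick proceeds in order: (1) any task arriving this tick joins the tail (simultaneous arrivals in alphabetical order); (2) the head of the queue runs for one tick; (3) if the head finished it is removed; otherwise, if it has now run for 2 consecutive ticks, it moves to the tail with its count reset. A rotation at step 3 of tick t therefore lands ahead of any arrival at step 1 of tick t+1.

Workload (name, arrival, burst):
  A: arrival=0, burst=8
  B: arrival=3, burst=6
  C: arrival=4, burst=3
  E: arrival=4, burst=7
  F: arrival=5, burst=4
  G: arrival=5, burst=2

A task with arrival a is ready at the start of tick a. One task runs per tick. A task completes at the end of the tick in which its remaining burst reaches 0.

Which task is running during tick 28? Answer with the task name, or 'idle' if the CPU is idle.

running at tick 28 = E

t=0: queue=[A] q_used=0 → run A
t=1: queue=[A] q_used=1 → run A
t=2: queue=[A] q_used=0 → run A
t=3: queue=[A,B] q_used=1 → run A
t=4: queue=[B,A,C,E] q_used=0 → run B
t=5: queue=[B,A,C,E,F,G] q_used=1 → run B
t=6: queue=[A,C,E,F,G,B] q_used=0 → run A
t=7: queue=[A,C,E,F,G,B] q_used=1 → run A
t=8: queue=[C,E,F,G,B,A] q_used=0 → run C
t=9: queue=[C,E,F,G,B,A] q_used=1 → run C
t=10: queue=[E,F,G,B,A,C] q_used=0 → run E
t=11: queue=[E,F,G,B,A,C] q_used=1 → run E
t=12: queue=[F,G,B,A,C,E] q_used=0 → run F
t=13: queue=[F,G,B,A,C,E] q_used=1 → run F
t=14: queue=[G,B,A,C,E,F] q_used=0 → run G
t=15: queue=[G,B,A,C,E,F] q_used=1 → run G
t=16: queue=[B,A,C,E,F] q_used=0 → run B
t=17: queue=[B,A,C,E,F] q_used=1 → run B
t=18: queue=[A,C,E,F,B] q_used=0 → run A
t=19: queue=[A,C,E,F,B] q_used=1 → run A
t=20: queue=[C,E,F,B] q_used=0 → run C
t=21: queue=[E,F,B] q_used=0 → run E
t=22: queue=[E,F,B] q_used=1 → run E
t=23: queue=[F,B,E] q_used=0 → run F
t=24: queue=[F,B,E] q_used=1 → run F
t=25: queue=[B,E] q_used=0 → run B
t=26: queue=[B,E] q_used=1 → run B
t=27: queue=[E] q_used=0 → run E
t=28: queue=[E] q_used=1 → run E
t=29: queue=[E] q_used=0 → run E
t=30: (idle)
t=31: (idle)
t=32: (idle)
t=33: (idle)
t=34: (idle)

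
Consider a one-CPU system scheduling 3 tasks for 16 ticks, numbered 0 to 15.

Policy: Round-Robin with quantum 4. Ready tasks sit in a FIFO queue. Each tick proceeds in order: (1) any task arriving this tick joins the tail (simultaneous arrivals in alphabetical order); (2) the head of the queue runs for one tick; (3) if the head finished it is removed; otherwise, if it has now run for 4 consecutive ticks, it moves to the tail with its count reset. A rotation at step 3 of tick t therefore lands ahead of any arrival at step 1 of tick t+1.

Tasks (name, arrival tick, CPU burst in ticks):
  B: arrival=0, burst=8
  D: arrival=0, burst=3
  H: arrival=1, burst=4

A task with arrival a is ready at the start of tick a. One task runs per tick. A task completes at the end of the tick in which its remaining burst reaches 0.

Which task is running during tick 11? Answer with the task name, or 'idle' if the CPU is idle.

t=0: queue=[B,D] q_used=0 → run B
t=1: queue=[B,D,H] q_used=1 → run B
t=2: queue=[B,D,H] q_used=2 → run B
t=3: queue=[B,D,H] q_used=3 → run B
t=4: queue=[D,H,B] q_used=0 → run D
t=5: queue=[D,H,B] q_used=1 → run D
t=6: queue=[D,H,B] q_used=2 → run D
t=7: queue=[H,B] q_used=0 → run H
t=8: queue=[H,B] q_used=1 → run H
t=9: queue=[H,B] q_used=2 → run H
t=10: queue=[H,B] q_used=3 → run H
t=11: queue=[B] q_used=0 → run B
t=12: queue=[B] q_used=1 → run B
t=13: queue=[B] q_used=2 → run B
t=14: queue=[B] q_used=3 → run B
t=15: (idle)

running at tick 11 = B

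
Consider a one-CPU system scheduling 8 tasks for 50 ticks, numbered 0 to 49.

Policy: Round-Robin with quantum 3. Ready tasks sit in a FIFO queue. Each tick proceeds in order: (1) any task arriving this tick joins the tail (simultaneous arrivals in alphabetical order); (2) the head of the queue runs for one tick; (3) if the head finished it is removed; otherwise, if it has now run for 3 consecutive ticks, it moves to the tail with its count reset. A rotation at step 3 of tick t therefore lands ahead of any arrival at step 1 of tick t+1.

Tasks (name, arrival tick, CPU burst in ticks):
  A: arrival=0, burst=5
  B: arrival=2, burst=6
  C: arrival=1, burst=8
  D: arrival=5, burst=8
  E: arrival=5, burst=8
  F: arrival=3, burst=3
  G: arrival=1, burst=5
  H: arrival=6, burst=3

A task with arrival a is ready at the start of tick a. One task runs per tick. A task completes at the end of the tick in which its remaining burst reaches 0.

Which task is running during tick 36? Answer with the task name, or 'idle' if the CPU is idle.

running at tick 36 = D

t=0: queue=[A] q_used=0 → run A
t=1: queue=[A,C,G] q_used=1 → run A
t=2: queue=[A,C,G,B] q_used=2 → run A
t=3: queue=[C,G,B,A,F] q_used=0 → run C
t=4: queue=[C,G,B,A,F] q_used=1 → run C
t=5: queue=[C,G,B,A,F,D,E] q_used=2 → run C
t=6: queue=[G,B,A,F,D,E,C,H] q_used=0 → run G
t=7: queue=[G,B,A,F,D,E,C,H] q_used=1 → run G
t=8: queue=[G,B,A,F,D,E,C,H] q_used=2 → run G
t=9: queue=[B,A,F,D,E,C,H,G] q_used=0 → run B
t=10: queue=[B,A,F,D,E,C,H,G] q_used=1 → run B
t=11: queue=[B,A,F,D,E,C,H,G] q_used=2 → run B
t=12: queue=[A,F,D,E,C,H,G,B] q_used=0 → run A
t=13: queue=[A,F,D,E,C,H,G,B] q_used=1 → run A
t=14: queue=[F,D,E,C,H,G,B] q_used=0 → run F
t=15: queue=[F,D,E,C,H,G,B] q_used=1 → run F
t=16: queue=[F,D,E,C,H,G,B] q_used=2 → run F
t=17: queue=[D,E,C,H,G,B] q_used=0 → run D
t=18: queue=[D,E,C,H,G,B] q_used=1 → run D
t=19: queue=[D,E,C,H,G,B] q_used=2 → run D
t=20: queue=[E,C,H,G,B,D] q_used=0 → run E
t=21: queue=[E,C,H,G,B,D] q_used=1 → run E
t=22: queue=[E,C,H,G,B,D] q_used=2 → run E
t=23: queue=[C,H,G,B,D,E] q_used=0 → run C
t=24: queue=[C,H,G,B,D,E] q_used=1 → run C
t=25: queue=[C,H,G,B,D,E] q_used=2 → run C
t=26: queue=[H,G,B,D,E,C] q_used=0 → run H
t=27: queue=[H,G,B,D,E,C] q_used=1 → run H
t=28: queue=[H,G,B,D,E,C] q_used=2 → run H
t=29: queue=[G,B,D,E,C] q_used=0 → run G
t=30: queue=[G,B,D,E,C] q_used=1 → run G
t=31: queue=[B,D,E,C] q_used=0 → run B
t=32: queue=[B,D,E,C] q_used=1 → run B
t=33: queue=[B,D,E,C] q_used=2 → run B
t=34: queue=[D,E,C] q_used=0 → run D
t=35: queue=[D,E,C] q_used=1 → run D
t=36: queue=[D,E,C] q_used=2 → run D
t=37: queue=[E,C,D] q_used=0 → run E
t=38: queue=[E,C,D] q_used=1 → run E
t=39: queue=[E,C,D] q_used=2 → run E
t=40: queue=[C,D,E] q_used=0 → run C
t=41: queue=[C,D,E] q_used=1 → run C
t=42: queue=[D,E] q_used=0 → run D
t=43: queue=[D,E] q_used=1 → run D
t=44: queue=[E] q_used=0 → run E
t=45: queue=[E] q_used=1 → run E
t=46: (idle)
t=47: (idle)
t=48: (idle)
t=49: (idle)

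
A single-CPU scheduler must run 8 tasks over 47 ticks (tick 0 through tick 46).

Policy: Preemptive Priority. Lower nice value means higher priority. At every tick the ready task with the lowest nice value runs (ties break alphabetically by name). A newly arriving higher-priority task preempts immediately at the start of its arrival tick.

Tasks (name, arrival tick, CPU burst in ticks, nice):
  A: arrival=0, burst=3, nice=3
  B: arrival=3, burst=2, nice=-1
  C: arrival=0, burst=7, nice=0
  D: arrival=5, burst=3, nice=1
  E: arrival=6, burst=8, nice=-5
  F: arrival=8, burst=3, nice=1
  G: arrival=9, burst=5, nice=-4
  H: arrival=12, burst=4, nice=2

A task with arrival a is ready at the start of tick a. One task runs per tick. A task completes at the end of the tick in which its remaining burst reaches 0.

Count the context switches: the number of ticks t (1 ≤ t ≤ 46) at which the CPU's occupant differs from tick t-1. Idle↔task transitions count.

t=0: ready={A,C} → run C
t=1: ready={A,C} → run C
t=2: ready={A,C} → run C
t=3: ready={A,B,C} → run B
t=4: ready={A,B,C} → run B
t=5: ready={A,C,D} → run C
t=6: ready={A,C,D,E} → run E
t=7: ready={A,C,D,E} → run E
t=8: ready={A,C,D,E,F} → run E
t=9: ready={A,C,D,E,F,G} → run E
t=10: ready={A,C,D,E,F,G} → run E
t=11: ready={A,C,D,E,F,G} → run E
t=12: ready={A,C,D,E,F,G,H} → run E
t=13: ready={A,C,D,E,F,G,H} → run E
t=14: ready={A,C,D,F,G,H} → run G
t=15: ready={A,C,D,F,G,H} → run G
t=16: ready={A,C,D,F,G,H} → run G
t=17: ready={A,C,D,F,G,H} → run G
t=18: ready={A,C,D,F,G,H} → run G
t=19: ready={A,C,D,F,H} → run C
t=20: ready={A,C,D,F,H} → run C
t=21: ready={A,C,D,F,H} → run C
t=22: ready={A,D,F,H} → run D
t=23: ready={A,D,F,H} → run D
t=24: ready={A,D,F,H} → run D
t=25: ready={A,F,H} → run F
t=26: ready={A,F,H} → run F
t=27: ready={A,F,H} → run F
t=28: ready={A,H} → run H
t=29: ready={A,H} → run H
t=30: ready={A,H} → run H
t=31: ready={A,H} → run H
t=32: ready={A} → run A
t=33: ready={A} → run A
t=34: ready={A} → run A
t=35: (idle)
t=36: (idle)
t=37: (idle)
t=38: (idle)
t=39: (idle)
t=40: (idle)
t=41: (idle)
t=42: (idle)
t=43: (idle)
t=44: (idle)
t=45: (idle)
t=46: (idle)

context switches = 10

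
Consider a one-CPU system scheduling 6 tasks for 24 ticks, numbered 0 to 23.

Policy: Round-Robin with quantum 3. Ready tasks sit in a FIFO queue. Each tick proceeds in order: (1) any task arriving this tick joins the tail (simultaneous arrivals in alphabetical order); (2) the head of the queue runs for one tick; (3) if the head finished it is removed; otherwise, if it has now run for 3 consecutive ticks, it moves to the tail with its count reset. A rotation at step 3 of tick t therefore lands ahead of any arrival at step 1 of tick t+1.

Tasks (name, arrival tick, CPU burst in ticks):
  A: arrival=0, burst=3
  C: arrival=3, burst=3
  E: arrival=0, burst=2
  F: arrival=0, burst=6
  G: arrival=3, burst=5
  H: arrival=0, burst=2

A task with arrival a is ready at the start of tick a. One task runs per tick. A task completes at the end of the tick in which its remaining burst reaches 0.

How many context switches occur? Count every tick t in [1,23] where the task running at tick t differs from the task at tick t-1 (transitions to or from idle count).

t=0: queue=[A,E,F,H] q_used=0 → run A
t=1: queue=[A,E,F,H] q_used=1 → run A
t=2: queue=[A,E,F,H] q_used=2 → run A
t=3: queue=[E,F,H,C,G] q_used=0 → run E
t=4: queue=[E,F,H,C,G] q_used=1 → run E
t=5: queue=[F,H,C,G] q_used=0 → run F
t=6: queue=[F,H,C,G] q_used=1 → run F
t=7: queue=[F,H,C,G] q_used=2 → run F
t=8: queue=[H,C,G,F] q_used=0 → run H
t=9: queue=[H,C,G,F] q_used=1 → run H
t=10: queue=[C,G,F] q_used=0 → run C
t=11: queue=[C,G,F] q_used=1 → run C
t=12: queue=[C,G,F] q_used=2 → run C
t=13: queue=[G,F] q_used=0 → run G
t=14: queue=[G,F] q_used=1 → run G
t=15: queue=[G,F] q_used=2 → run G
t=16: queue=[F,G] q_used=0 → run F
t=17: queue=[F,G] q_used=1 → run F
t=18: queue=[F,G] q_used=2 → run F
t=19: queue=[G] q_used=0 → run G
t=20: queue=[G] q_used=1 → run G
t=21: (idle)
t=22: (idle)
t=23: (idle)

context switches = 8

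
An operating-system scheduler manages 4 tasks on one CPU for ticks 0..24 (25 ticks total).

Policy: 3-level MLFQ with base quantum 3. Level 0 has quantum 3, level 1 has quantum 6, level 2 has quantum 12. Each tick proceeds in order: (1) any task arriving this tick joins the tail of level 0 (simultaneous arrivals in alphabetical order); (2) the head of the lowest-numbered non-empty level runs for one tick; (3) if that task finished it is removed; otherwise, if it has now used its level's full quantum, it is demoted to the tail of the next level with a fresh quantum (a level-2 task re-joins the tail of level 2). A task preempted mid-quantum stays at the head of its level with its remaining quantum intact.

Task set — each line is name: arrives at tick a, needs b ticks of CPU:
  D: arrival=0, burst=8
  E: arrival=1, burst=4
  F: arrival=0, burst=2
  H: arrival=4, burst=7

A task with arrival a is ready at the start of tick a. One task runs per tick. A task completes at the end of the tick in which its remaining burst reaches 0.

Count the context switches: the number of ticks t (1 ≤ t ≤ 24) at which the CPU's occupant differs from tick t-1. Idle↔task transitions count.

t=0: L0/L1/L2 = DF/-/- → run D
t=1: L0/L1/L2 = DFE/-/- → run D
t=2: L0/L1/L2 = DFE/-/- → run D
t=3: L0/L1/L2 = FE/D/- → run F
t=4: L0/L1/L2 = FEH/D/- → run F
t=5: L0/L1/L2 = EH/D/- → run E
t=6: L0/L1/L2 = EH/D/- → run E
t=7: L0/L1/L2 = EH/D/- → run E
t=8: L0/L1/L2 = H/DE/- → run H
t=9: L0/L1/L2 = H/DE/- → run H
t=10: L0/L1/L2 = H/DE/- → run H
t=11: L0/L1/L2 = -/DEH/- → run D
t=12: L0/L1/L2 = -/DEH/- → run D
t=13: L0/L1/L2 = -/DEH/- → run D
t=14: L0/L1/L2 = -/DEH/- → run D
t=15: L0/L1/L2 = -/DEH/- → run D
t=16: L0/L1/L2 = -/EH/- → run E
t=17: L0/L1/L2 = -/H/- → run H
t=18: L0/L1/L2 = -/H/- → run H
t=19: L0/L1/L2 = -/H/- → run H
t=20: L0/L1/L2 = -/H/- → run H
t=21: (idle)
t=22: (idle)
t=23: (idle)
t=24: (idle)

context switches = 7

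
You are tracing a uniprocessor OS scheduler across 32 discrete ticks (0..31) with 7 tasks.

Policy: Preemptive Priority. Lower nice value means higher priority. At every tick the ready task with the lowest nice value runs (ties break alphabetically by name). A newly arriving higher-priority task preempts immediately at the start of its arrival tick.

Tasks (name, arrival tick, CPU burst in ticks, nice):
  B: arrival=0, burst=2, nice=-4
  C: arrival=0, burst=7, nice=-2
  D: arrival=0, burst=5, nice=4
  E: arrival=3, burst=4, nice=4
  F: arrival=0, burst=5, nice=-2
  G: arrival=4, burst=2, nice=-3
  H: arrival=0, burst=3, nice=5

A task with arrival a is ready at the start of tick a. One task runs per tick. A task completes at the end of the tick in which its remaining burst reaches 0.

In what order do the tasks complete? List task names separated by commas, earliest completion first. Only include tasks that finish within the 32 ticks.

t=0: ready={B,C,D,F,H} → run B
t=1: ready={B,C,D,F,H} → run B
t=2: ready={C,D,F,H} → run C
t=3: ready={C,D,E,F,H} → run C
t=4: ready={C,D,E,F,G,H} → run G
t=5: ready={C,D,E,F,G,H} → run G
t=6: ready={C,D,E,F,H} → run C
t=7: ready={C,D,E,F,H} → run C
t=8: ready={C,D,E,F,H} → run C
t=9: ready={C,D,E,F,H} → run C
t=10: ready={C,D,E,F,H} → run C
t=11: ready={D,E,F,H} → run F
t=12: ready={D,E,F,H} → run F
t=13: ready={D,E,F,H} → run F
t=14: ready={D,E,F,H} → run F
t=15: ready={D,E,F,H} → run F
t=16: ready={D,E,H} → run D
t=17: ready={D,E,H} → run D
t=18: ready={D,E,H} → run D
t=19: ready={D,E,H} → run D
t=20: ready={D,E,H} → run D
t=21: ready={E,H} → run E
t=22: ready={E,H} → run E
t=23: ready={E,H} → run E
t=24: ready={E,H} → run E
t=25: ready={H} → run H
t=26: ready={H} → run H
t=27: ready={H} → run H
t=28: (idle)
t=29: (idle)
t=30: (idle)
t=31: (idle)

completion order = B, G, C, F, D, E, H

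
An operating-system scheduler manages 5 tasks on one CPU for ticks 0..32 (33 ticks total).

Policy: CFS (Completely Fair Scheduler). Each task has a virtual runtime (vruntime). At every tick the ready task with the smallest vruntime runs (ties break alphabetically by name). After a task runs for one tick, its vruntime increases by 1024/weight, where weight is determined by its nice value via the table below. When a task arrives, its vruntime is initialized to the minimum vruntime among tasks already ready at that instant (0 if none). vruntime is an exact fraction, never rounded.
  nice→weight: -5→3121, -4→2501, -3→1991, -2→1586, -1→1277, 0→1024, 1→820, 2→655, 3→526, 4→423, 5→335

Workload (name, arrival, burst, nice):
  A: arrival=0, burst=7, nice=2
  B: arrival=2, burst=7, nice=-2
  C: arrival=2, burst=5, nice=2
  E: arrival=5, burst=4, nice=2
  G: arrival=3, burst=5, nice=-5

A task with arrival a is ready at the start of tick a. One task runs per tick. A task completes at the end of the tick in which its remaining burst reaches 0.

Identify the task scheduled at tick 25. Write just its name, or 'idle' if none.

t=0: vr[A=0] → run A
t=1: vr[A=1024/655] → run A
t=2: vr[A=2048/655 B=2048/655 C=2048/655] → run A
t=3: vr[A=3072/655 B=2048/655 C=2048/655 G=2048/655] → run B
t=4: vr[A=3072/655 B=1959424/519415 C=2048/655 G=2048/655] → run C
t=5: vr[A=3072/655 B=1959424/519415 C=3072/655 E=2048/655 G=2048/655] → run E
t=6: vr[A=3072/655 B=1959424/519415 C=3072/655 E=3072/655 G=2048/655] → run G
t=7: vr[A=3072/655 B=1959424/519415 C=3072/655 E=3072/655 G=7062528/2044255] → run G
t=8: vr[A=3072/655 B=1959424/519415 C=3072/655 E=3072/655 G=7733248/2044255] → run B
t=9: vr[A=3072/655 B=2294784/519415 C=3072/655 E=3072/655 G=7733248/2044255] → run G
t=10: vr[A=3072/655 B=2294784/519415 C=3072/655 E=3072/655 G=8403968/2044255] → run G
t=11: vr[A=3072/655 B=2294784/519415 C=3072/655 E=3072/655 G=9074688/2044255] → run B
t=12: vr[A=3072/655 B=2630144/519415 C=3072/655 E=3072/655 G=9074688/2044255] → run G
t=13: vr[A=3072/655 B=2630144/519415 C=3072/655 E=3072/655] → run A
t=14: vr[A=4096/655 B=2630144/519415 C=3072/655 E=3072/655] → run C
t=15: vr[A=4096/655 B=2630144/519415 C=4096/655 E=3072/655] → run E
t=16: vr[A=4096/655 B=2630144/519415 C=4096/655 E=4096/655] → run B
t=17: vr[A=4096/655 B=2965504/519415 C=4096/655 E=4096/655] → run B
t=18: vr[A=4096/655 B=3300864/519415 C=4096/655 E=4096/655] → run A
t=19: vr[A=1024/131 B=3300864/519415 C=4096/655 E=4096/655] → run C
t=20: vr[A=1024/131 B=3300864/519415 C=1024/131 E=4096/655] → run E
t=21: vr[A=1024/131 B=3300864/519415 C=1024/131 E=1024/131] → run B
t=22: vr[A=1024/131 B=3636224/519415 C=1024/131 E=1024/131] → run B
t=23: vr[A=1024/131 C=1024/131 E=1024/131] → run A
t=24: vr[A=6144/655 C=1024/131 E=1024/131] → run C
t=25: vr[A=6144/655 C=6144/655 E=1024/131] → run E
t=26: vr[A=6144/655 C=6144/655] → run A
t=27: vr[C=6144/655] → run C
t=28: (idle)
t=29: (idle)
t=30: (idle)
t=31: (idle)
t=32: (idle)

running at tick 25 = E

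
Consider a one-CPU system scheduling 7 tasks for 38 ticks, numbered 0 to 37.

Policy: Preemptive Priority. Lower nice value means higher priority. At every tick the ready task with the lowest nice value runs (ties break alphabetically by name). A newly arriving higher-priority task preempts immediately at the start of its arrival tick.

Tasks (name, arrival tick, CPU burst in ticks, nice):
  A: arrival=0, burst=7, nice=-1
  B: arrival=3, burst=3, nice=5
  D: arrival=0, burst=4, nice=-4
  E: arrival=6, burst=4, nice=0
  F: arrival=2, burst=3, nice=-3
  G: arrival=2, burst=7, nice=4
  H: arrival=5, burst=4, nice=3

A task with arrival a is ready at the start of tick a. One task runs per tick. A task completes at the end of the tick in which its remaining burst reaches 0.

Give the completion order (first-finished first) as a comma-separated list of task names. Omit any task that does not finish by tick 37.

t=0: ready={A,D} → run D
t=1: ready={A,D} → run D
t=2: ready={A,D,F,G} → run D
t=3: ready={A,B,D,F,G} → run D
t=4: ready={A,B,F,G} → run F
t=5: ready={A,B,F,G,H} → run F
t=6: ready={A,B,E,F,G,H} → run F
t=7: ready={A,B,E,G,H} → run A
t=8: ready={A,B,E,G,H} → run A
t=9: ready={A,B,E,G,H} → run A
t=10: ready={A,B,E,G,H} → run A
t=11: ready={A,B,E,G,H} → run A
t=12: ready={A,B,E,G,H} → run A
t=13: ready={A,B,E,G,H} → run A
t=14: ready={B,E,G,H} → run E
t=15: ready={B,E,G,H} → run E
t=16: ready={B,E,G,H} → run E
t=17: ready={B,E,G,H} → run E
t=18: ready={B,G,H} → run H
t=19: ready={B,G,H} → run H
t=20: ready={B,G,H} → run H
t=21: ready={B,G,H} → run H
t=22: ready={B,G} → run G
t=23: ready={B,G} → run G
t=24: ready={B,G} → run G
t=25: ready={B,G} → run G
t=26: ready={B,G} → run G
t=27: ready={B,G} → run G
t=28: ready={B,G} → run G
t=29: ready={B} → run B
t=30: ready={B} → run B
t=31: ready={B} → run B
t=32: (idle)
t=33: (idle)
t=34: (idle)
t=35: (idle)
t=36: (idle)
t=37: (idle)

completion order = D, F, A, E, H, G, B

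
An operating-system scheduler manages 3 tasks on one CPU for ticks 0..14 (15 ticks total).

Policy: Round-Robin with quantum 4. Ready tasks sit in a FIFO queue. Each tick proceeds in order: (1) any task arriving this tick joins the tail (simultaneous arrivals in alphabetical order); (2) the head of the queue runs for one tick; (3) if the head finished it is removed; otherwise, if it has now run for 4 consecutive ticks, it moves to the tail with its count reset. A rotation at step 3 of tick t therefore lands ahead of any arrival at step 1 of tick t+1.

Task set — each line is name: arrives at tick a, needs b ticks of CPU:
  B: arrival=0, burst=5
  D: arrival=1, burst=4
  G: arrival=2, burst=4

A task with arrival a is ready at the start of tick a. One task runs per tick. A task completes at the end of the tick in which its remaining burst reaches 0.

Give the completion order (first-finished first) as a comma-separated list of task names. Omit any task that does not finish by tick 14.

t=0: queue=[B] q_used=0 → run B
t=1: queue=[B,D] q_used=1 → run B
t=2: queue=[B,D,G] q_used=2 → run B
t=3: queue=[B,D,G] q_used=3 → run B
t=4: queue=[D,G,B] q_used=0 → run D
t=5: queue=[D,G,B] q_used=1 → run D
t=6: queue=[D,G,B] q_used=2 → run D
t=7: queue=[D,G,B] q_used=3 → run D
t=8: queue=[G,B] q_used=0 → run G
t=9: queue=[G,B] q_used=1 → run G
t=10: queue=[G,B] q_used=2 → run G
t=11: queue=[G,B] q_used=3 → run G
t=12: queue=[B] q_used=0 → run B
t=13: (idle)
t=14: (idle)

completion order = D, G, B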